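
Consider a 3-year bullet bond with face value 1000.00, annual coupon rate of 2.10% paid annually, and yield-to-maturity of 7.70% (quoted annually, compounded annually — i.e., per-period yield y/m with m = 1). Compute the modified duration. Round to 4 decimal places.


Coupon per period c = face * coupon_rate / m = 21.000000
Periods per year m = 1; per-period yield y/m = 0.077000
Number of cashflows N = 3
Cashflows (t years, CF_t, discount factor 1/(1+y/m)^(m*t), PV):
  t = 1.0000: CF_t = 21.000000, DF = 0.928505, PV = 19.498607
  t = 2.0000: CF_t = 21.000000, DF = 0.862122, PV = 18.104556
  t = 3.0000: CF_t = 1021.000000, DF = 0.800484, PV = 817.294605
Price P = sum_t PV_t = 854.897769
First compute Macaulay numerator sum_t t * PV_t:
  t * PV_t at t = 1.0000: 19.498607
  t * PV_t at t = 2.0000: 36.209113
  t * PV_t at t = 3.0000: 2451.883815
Macaulay duration D = 2507.591535 / 854.897769 = 2.933206
Modified duration = D / (1 + y/m) = 2.933206 / (1 + 0.077000) = 2.723497

Answer: Modified duration = 2.7235


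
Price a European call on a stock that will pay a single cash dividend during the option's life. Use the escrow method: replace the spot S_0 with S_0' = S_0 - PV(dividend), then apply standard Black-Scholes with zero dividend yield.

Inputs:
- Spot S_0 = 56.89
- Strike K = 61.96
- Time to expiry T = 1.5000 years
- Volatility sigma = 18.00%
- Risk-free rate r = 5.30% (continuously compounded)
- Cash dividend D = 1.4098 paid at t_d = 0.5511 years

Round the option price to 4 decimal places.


Answer: Price = 4.1421

Derivation:
PV(D) = D * exp(-r * t_d) = 1.4098 * 0.97121414 = 1.36921769
S_0' = S_0 - PV(D) = 56.8900 - 1.36921769 = 55.52078231
d1 = (ln(S_0'/K) + (r + sigma^2/2)*T) / (sigma*sqrt(T)) = -0.02690632
d2 = d1 - sigma*sqrt(T) = -0.24736040
exp(-rT) = 0.92357802
N(d1) = 0.48926722; N(d2) = 0.40231466
C = S_0' * N(d1) - K * exp(-rT) * N(d2) = 55.52078231 * 0.48926722 - 61.9600 * 0.92357802 * 0.40231466 = 4.1421


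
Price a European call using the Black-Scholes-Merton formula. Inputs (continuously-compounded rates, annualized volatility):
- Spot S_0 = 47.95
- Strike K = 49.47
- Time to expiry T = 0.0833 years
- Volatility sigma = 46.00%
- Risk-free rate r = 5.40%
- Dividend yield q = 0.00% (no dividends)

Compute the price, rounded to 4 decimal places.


Answer: Price = 1.9750

Derivation:
d1 = (ln(S/K) + (r - q + 0.5*sigma^2) * T) / (sigma * sqrt(T)) = -0.13479771
d2 = d1 - sigma * sqrt(T) = -0.26756172
exp(-rT) = 0.99551190; exp(-qT) = 1.00000000
C = S_0 * exp(-qT) * N(d1) - K * exp(-rT) * N(d2)
N(d1) = 0.44638591; N(d2) = 0.39451835
C = 47.9500 * 1.00000000 * 0.44638591 - 49.4700 * 0.99551190 * 0.39451835 = 1.9750


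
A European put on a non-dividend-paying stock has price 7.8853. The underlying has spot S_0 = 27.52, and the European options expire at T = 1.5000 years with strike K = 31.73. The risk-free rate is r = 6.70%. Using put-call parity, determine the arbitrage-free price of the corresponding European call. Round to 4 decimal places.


Answer: Call price = 6.7092

Derivation:
Put-call parity: C - P = S_0 * exp(-qT) - K * exp(-rT).
S_0 * exp(-qT) = 27.5200 * 1.00000000 = 27.52000000
K * exp(-rT) = 31.7300 * 0.90438511 = 28.69613962
C = P + S*exp(-qT) - K*exp(-rT)
C = 7.8853 + 27.52000000 - 28.69613962 = 6.7092


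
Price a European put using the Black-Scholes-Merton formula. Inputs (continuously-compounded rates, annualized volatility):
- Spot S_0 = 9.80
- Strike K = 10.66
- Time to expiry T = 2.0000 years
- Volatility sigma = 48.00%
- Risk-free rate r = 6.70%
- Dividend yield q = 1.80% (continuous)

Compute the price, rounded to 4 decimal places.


Answer: Price = 2.4298

Derivation:
d1 = (ln(S/K) + (r - q + 0.5*sigma^2) * T) / (sigma * sqrt(T)) = 0.35986427
d2 = d1 - sigma * sqrt(T) = -0.31895824
exp(-rT) = 0.87459006; exp(-qT) = 0.96464029
P = K * exp(-rT) * N(-d2) - S_0 * exp(-qT) * N(-d1)
N(-d1) = 0.35947432; N(-d2) = 0.62512091
P = 10.6600 * 0.87459006 * 0.62512091 - 9.8000 * 0.96464029 * 0.35947432 = 2.4298


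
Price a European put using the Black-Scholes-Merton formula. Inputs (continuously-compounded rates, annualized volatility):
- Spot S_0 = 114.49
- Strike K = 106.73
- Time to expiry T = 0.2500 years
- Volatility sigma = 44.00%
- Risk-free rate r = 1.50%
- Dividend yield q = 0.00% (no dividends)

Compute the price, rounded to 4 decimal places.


Answer: Price = 6.1297

Derivation:
d1 = (ln(S/K) + (r - q + 0.5*sigma^2) * T) / (sigma * sqrt(T)) = 0.44606910
d2 = d1 - sigma * sqrt(T) = 0.22606910
exp(-rT) = 0.99625702; exp(-qT) = 1.00000000
P = K * exp(-rT) * N(-d2) - S_0 * exp(-qT) * N(-d1)
N(-d1) = 0.32777367; N(-d2) = 0.41057384
P = 106.7300 * 0.99625702 * 0.41057384 - 114.4900 * 1.00000000 * 0.32777367 = 6.1297


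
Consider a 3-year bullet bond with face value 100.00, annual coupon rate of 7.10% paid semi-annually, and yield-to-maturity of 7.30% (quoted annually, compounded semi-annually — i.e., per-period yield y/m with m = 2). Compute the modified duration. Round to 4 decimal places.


Answer: Modified duration = 2.6566

Derivation:
Coupon per period c = face * coupon_rate / m = 3.550000
Periods per year m = 2; per-period yield y/m = 0.036500
Number of cashflows N = 6
Cashflows (t years, CF_t, discount factor 1/(1+y/m)^(m*t), PV):
  t = 0.5000: CF_t = 3.550000, DF = 0.964785, PV = 3.424988
  t = 1.0000: CF_t = 3.550000, DF = 0.930811, PV = 3.304378
  t = 1.5000: CF_t = 3.550000, DF = 0.898033, PV = 3.188016
  t = 2.0000: CF_t = 3.550000, DF = 0.866409, PV = 3.075751
  t = 2.5000: CF_t = 3.550000, DF = 0.835898, PV = 2.967439
  t = 3.0000: CF_t = 103.550000, DF = 0.806462, PV = 83.509189
Price P = sum_t PV_t = 99.469760
First compute Macaulay numerator sum_t t * PV_t:
  t * PV_t at t = 0.5000: 1.712494
  t * PV_t at t = 1.0000: 3.304378
  t * PV_t at t = 1.5000: 4.782023
  t * PV_t at t = 2.0000: 6.151501
  t * PV_t at t = 2.5000: 7.418598
  t * PV_t at t = 3.0000: 250.527566
Macaulay duration D = 273.896561 / 99.469760 = 2.753566
Modified duration = D / (1 + y/m) = 2.753566 / (1 + 0.036500) = 2.656600


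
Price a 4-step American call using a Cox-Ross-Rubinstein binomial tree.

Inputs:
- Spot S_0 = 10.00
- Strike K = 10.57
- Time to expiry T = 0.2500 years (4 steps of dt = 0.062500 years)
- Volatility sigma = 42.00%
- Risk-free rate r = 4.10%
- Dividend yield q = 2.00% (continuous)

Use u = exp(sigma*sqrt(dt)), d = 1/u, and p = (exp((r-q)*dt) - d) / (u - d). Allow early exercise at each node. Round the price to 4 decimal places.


Answer: Price = V(0,0) = 0.6466

Derivation:
dt = T/N = 0.062500
u = exp(sigma*sqrt(dt)) = 1.110711; d = 1/u = 0.900325
p = (exp((r-q)*dt) - d) / (u - d) = 0.480017
Discount per step: exp(-r*dt) = 0.997441
Stock lattice S(k, i) with i counting down-moves:
  k=0: S(0,0) = 10.0000
  k=1: S(1,0) = 11.1071; S(1,1) = 9.0032
  k=2: S(2,0) = 12.3368; S(2,1) = 10.0000; S(2,2) = 8.1058
  k=3: S(3,0) = 13.7026; S(3,1) = 11.1071; S(3,2) = 9.0032; S(3,3) = 7.2979
  k=4: S(4,0) = 15.2196; S(4,1) = 12.3368; S(4,2) = 10.0000; S(4,3) = 8.1058; S(4,4) = 6.5705
Terminal payoffs V(N, i) = max(S_T - K, 0):
  V(4,0) = 4.649616; V(4,1) = 1.766781; V(4,2) = 0.000000; V(4,3) = 0.000000; V(4,4) = 0.000000
Backward induction: V(k, i) = exp(-r*dt) * [p * V(k+1, i) + (1-p) * V(k+1, i+1)]; then take max(V_cont, immediate exercise) for American.
  V(3,0) = exp(-r*dt) * [p*4.649616 + (1-p)*1.766781] = 3.142527; exercise = 3.132593; V(3,0) = max -> 3.142527
  V(3,1) = exp(-r*dt) * [p*1.766781 + (1-p)*0.000000] = 0.845914; exercise = 0.537106; V(3,1) = max -> 0.845914
  V(3,2) = exp(-r*dt) * [p*0.000000 + (1-p)*0.000000] = 0.000000; exercise = 0.000000; V(3,2) = max -> 0.000000
  V(3,3) = exp(-r*dt) * [p*0.000000 + (1-p)*0.000000] = 0.000000; exercise = 0.000000; V(3,3) = max -> 0.000000
  V(2,0) = exp(-r*dt) * [p*3.142527 + (1-p)*0.845914] = 1.943340; exercise = 1.766781; V(2,0) = max -> 1.943340
  V(2,1) = exp(-r*dt) * [p*0.845914 + (1-p)*0.000000] = 0.405014; exercise = 0.000000; V(2,1) = max -> 0.405014
  V(2,2) = exp(-r*dt) * [p*0.000000 + (1-p)*0.000000] = 0.000000; exercise = 0.000000; V(2,2) = max -> 0.000000
  V(1,0) = exp(-r*dt) * [p*1.943340 + (1-p)*0.405014] = 1.140510; exercise = 0.537106; V(1,0) = max -> 1.140510
  V(1,1) = exp(-r*dt) * [p*0.405014 + (1-p)*0.000000] = 0.193916; exercise = 0.000000; V(1,1) = max -> 0.193916
  V(0,0) = exp(-r*dt) * [p*1.140510 + (1-p)*0.193916] = 0.646638; exercise = 0.000000; V(0,0) = max -> 0.646638


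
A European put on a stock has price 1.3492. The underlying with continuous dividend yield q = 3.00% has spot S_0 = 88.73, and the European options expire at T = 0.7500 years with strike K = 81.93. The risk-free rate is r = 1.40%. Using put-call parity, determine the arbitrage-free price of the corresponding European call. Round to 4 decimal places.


Answer: Call price = 7.0308

Derivation:
Put-call parity: C - P = S_0 * exp(-qT) - K * exp(-rT).
S_0 * exp(-qT) = 88.7300 * 0.97775124 = 86.75586728
K * exp(-rT) = 81.9300 * 0.98955493 = 81.07423563
C = P + S*exp(-qT) - K*exp(-rT)
C = 1.3492 + 86.75586728 - 81.07423563 = 7.0308


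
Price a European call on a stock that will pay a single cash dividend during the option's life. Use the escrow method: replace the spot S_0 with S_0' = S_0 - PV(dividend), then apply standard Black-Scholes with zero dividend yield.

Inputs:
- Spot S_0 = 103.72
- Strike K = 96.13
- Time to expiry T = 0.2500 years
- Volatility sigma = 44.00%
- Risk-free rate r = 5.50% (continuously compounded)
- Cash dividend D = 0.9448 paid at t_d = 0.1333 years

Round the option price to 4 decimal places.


Answer: Price = 13.2089

Derivation:
PV(D) = D * exp(-r * t_d) = 0.9448 * 0.99269531 = 0.93789853
S_0' = S_0 - PV(D) = 103.7200 - 0.93789853 = 102.78210147
d1 = (ln(S_0'/K) + (r + sigma^2/2)*T) / (sigma*sqrt(T)) = 0.47663539
d2 = d1 - sigma*sqrt(T) = 0.25663539
exp(-rT) = 0.98634410
N(d1) = 0.68318911; N(d2) = 0.60126987
C = S_0' * N(d1) - K * exp(-rT) * N(d2) = 102.78210147 * 0.68318911 - 96.1300 * 0.98634410 * 0.60126987 = 13.2089


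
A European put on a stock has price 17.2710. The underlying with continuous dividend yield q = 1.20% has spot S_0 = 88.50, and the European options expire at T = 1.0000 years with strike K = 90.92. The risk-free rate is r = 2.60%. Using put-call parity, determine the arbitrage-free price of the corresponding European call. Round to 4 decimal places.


Put-call parity: C - P = S_0 * exp(-qT) - K * exp(-rT).
S_0 * exp(-qT) = 88.5000 * 0.98807171 = 87.44434659
K * exp(-rT) = 90.9200 * 0.97433509 = 88.58654635
C = P + S*exp(-qT) - K*exp(-rT)
C = 17.2710 + 87.44434659 - 88.58654635 = 16.1288

Answer: Call price = 16.1288


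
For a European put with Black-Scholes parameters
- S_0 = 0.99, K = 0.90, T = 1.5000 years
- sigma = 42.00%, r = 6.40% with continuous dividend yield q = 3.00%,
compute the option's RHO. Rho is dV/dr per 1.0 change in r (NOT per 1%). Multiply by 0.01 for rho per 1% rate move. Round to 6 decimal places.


Answer: Rho = -0.599889

Derivation:
d1 = 0.5416291886; d2 = 0.0272363426
phi(d1) = 0.3445143199; exp(-qT) = 0.9559974818; exp(-rT) = 0.9084640161
N(-d2) = 0.4891356146
Rho = -K*T*exp(-rT)*N(-d2) = -0.9000 * 1.5000 * 0.9084640161 * 0.4891356146 = -0.599889


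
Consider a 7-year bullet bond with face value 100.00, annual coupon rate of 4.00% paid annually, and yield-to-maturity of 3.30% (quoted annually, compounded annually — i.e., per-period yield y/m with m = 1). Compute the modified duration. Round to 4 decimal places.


Coupon per period c = face * coupon_rate / m = 4.000000
Periods per year m = 1; per-period yield y/m = 0.033000
Number of cashflows N = 7
Cashflows (t years, CF_t, discount factor 1/(1+y/m)^(m*t), PV):
  t = 1.0000: CF_t = 4.000000, DF = 0.968054, PV = 3.872217
  t = 2.0000: CF_t = 4.000000, DF = 0.937129, PV = 3.748516
  t = 3.0000: CF_t = 4.000000, DF = 0.907192, PV = 3.628767
  t = 4.0000: CF_t = 4.000000, DF = 0.878211, PV = 3.512843
  t = 5.0000: CF_t = 4.000000, DF = 0.850156, PV = 3.400622
  t = 6.0000: CF_t = 4.000000, DF = 0.822997, PV = 3.291987
  t = 7.0000: CF_t = 104.000000, DF = 0.796705, PV = 82.857359
Price P = sum_t PV_t = 104.312310
First compute Macaulay numerator sum_t t * PV_t:
  t * PV_t at t = 1.0000: 3.872217
  t * PV_t at t = 2.0000: 7.497032
  t * PV_t at t = 3.0000: 10.886300
  t * PV_t at t = 4.0000: 14.051371
  t * PV_t at t = 5.0000: 17.003111
  t * PV_t at t = 6.0000: 19.751920
  t * PV_t at t = 7.0000: 580.001516
Macaulay duration D = 653.063466 / 104.312310 = 6.260656
Modified duration = D / (1 + y/m) = 6.260656 / (1 + 0.033000) = 6.060654

Answer: Modified duration = 6.0607


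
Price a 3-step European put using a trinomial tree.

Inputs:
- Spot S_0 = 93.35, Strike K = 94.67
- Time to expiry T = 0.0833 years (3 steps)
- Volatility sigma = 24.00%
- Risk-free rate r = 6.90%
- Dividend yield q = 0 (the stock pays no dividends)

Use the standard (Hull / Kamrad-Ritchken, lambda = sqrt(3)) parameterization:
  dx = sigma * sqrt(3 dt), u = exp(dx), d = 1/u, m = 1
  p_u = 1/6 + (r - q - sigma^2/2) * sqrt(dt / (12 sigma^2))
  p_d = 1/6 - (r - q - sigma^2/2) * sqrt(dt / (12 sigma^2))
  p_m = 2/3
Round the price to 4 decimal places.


Answer: Price = V(0,0) = 2.9696

Derivation:
dt = T/N = 0.027767; dx = sigma*sqrt(3*dt) = 0.069268
u = exp(dx) = 1.071724; d = 1/u = 0.933076
p_u = 0.174724, p_m = 0.666667, p_d = 0.158609
Discount per step: exp(-r*dt) = 0.998086
Stock lattice S(k, j) with j the centered position index:
  k=0: S(0,+0) = 93.3500
  k=1: S(1,-1) = 87.1027; S(1,+0) = 93.3500; S(1,+1) = 100.0454
  k=2: S(2,-2) = 81.2735; S(2,-1) = 87.1027; S(2,+0) = 93.3500; S(2,+1) = 100.0454; S(2,+2) = 107.2210
  k=3: S(3,-3) = 75.8343; S(3,-2) = 81.2735; S(3,-1) = 87.1027; S(3,+0) = 93.3500; S(3,+1) = 100.0454; S(3,+2) = 107.2210; S(3,+3) = 114.9113
Terminal payoffs V(N, j) = max(K - S_T, 0):
  V(3,-3) = 18.835651; V(3,-2) = 13.396540; V(3,-1) = 7.567316; V(3,+0) = 1.320000; V(3,+1) = 0.000000; V(3,+2) = 0.000000; V(3,+3) = 0.000000
Backward induction: V(k, j) = exp(-r*dt) * [p_u * V(k+1, j+1) + p_m * V(k+1, j) + p_d * V(k+1, j-1)]
  V(2,-2) = exp(-r*dt) * [p_u*7.567316 + p_m*13.396540 + p_d*18.835651] = 13.215386
  V(2,-1) = exp(-r*dt) * [p_u*1.320000 + p_m*7.567316 + p_d*13.396540] = 7.386166
  V(2,+0) = exp(-r*dt) * [p_u*0.000000 + p_m*1.320000 + p_d*7.567316] = 2.076266
  V(2,+1) = exp(-r*dt) * [p_u*0.000000 + p_m*0.000000 + p_d*1.320000] = 0.208964
  V(2,+2) = exp(-r*dt) * [p_u*0.000000 + p_m*0.000000 + p_d*0.000000] = 0.000000
  V(1,-1) = exp(-r*dt) * [p_u*2.076266 + p_m*7.386166 + p_d*13.215386] = 7.368837
  V(1,+0) = exp(-r*dt) * [p_u*0.208964 + p_m*2.076266 + p_d*7.386166] = 2.587242
  V(1,+1) = exp(-r*dt) * [p_u*0.000000 + p_m*0.208964 + p_d*2.076266] = 0.467728
  V(0,+0) = exp(-r*dt) * [p_u*0.467728 + p_m*2.587242 + p_d*7.368837] = 2.969623


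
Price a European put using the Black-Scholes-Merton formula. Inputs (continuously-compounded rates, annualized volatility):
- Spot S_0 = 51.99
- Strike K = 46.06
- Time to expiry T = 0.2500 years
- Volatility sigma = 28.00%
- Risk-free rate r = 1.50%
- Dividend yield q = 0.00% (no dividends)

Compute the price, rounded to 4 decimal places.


d1 = (ln(S/K) + (r - q + 0.5*sigma^2) * T) / (sigma * sqrt(T)) = 0.96183213
d2 = d1 - sigma * sqrt(T) = 0.82183213
exp(-rT) = 0.99625702; exp(-qT) = 1.00000000
P = K * exp(-rT) * N(-d2) - S_0 * exp(-qT) * N(-d1)
N(-d1) = 0.16806697; N(-d2) = 0.20558622
P = 46.0600 * 0.99625702 * 0.20558622 - 51.9900 * 1.00000000 * 0.16806697 = 0.6961

Answer: Price = 0.6961


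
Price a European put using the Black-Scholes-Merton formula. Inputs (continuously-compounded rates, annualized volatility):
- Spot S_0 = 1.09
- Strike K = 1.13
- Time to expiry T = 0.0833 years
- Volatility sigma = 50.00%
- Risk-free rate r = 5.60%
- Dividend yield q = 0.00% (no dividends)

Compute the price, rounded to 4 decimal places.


d1 = (ln(S/K) + (r - q + 0.5*sigma^2) * T) / (sigma * sqrt(T)) = -0.14526246
d2 = d1 - sigma * sqrt(T) = -0.28957116
exp(-rT) = 0.99534606; exp(-qT) = 1.00000000
P = K * exp(-rT) * N(-d2) - S_0 * exp(-qT) * N(-d1)
N(-d1) = 0.55774817; N(-d2) = 0.61392783
P = 1.1300 * 0.99534606 * 0.61392783 - 1.0900 * 1.00000000 * 0.55774817 = 0.0826

Answer: Price = 0.0826


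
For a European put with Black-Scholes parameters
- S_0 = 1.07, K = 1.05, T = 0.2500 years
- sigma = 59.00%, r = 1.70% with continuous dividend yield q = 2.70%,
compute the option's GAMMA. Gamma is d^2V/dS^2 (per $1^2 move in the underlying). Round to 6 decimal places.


d1 = 0.2029863875; d2 = -0.0920136125
phi(d1) = 0.3908074600; exp(-qT) = 0.9932727301; exp(-rT) = 0.9957590185
Gamma = exp(-qT) * phi(d1) / (S * sigma * sqrt(T)) = 0.9932727301 * 0.3908074600 / (1.0700 * 0.5900 * 0.5000000000) = 1.229775

Answer: Gamma = 1.229775


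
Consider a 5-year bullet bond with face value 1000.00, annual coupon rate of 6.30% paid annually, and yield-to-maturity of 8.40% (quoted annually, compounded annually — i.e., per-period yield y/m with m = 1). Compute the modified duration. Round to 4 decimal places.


Answer: Modified duration = 4.0715

Derivation:
Coupon per period c = face * coupon_rate / m = 63.000000
Periods per year m = 1; per-period yield y/m = 0.084000
Number of cashflows N = 5
Cashflows (t years, CF_t, discount factor 1/(1+y/m)^(m*t), PV):
  t = 1.0000: CF_t = 63.000000, DF = 0.922509, PV = 58.118081
  t = 2.0000: CF_t = 63.000000, DF = 0.851023, PV = 53.614466
  t = 3.0000: CF_t = 63.000000, DF = 0.785077, PV = 49.459840
  t = 4.0000: CF_t = 63.000000, DF = 0.724241, PV = 45.627158
  t = 5.0000: CF_t = 1063.000000, DF = 0.668119, PV = 710.210115
Price P = sum_t PV_t = 917.029660
First compute Macaulay numerator sum_t t * PV_t:
  t * PV_t at t = 1.0000: 58.118081
  t * PV_t at t = 2.0000: 107.228932
  t * PV_t at t = 3.0000: 148.379519
  t * PV_t at t = 4.0000: 182.508633
  t * PV_t at t = 5.0000: 3551.050576
Macaulay duration D = 4047.285741 / 917.029660 = 4.413473
Modified duration = D / (1 + y/m) = 4.413473 / (1 + 0.084000) = 4.071470


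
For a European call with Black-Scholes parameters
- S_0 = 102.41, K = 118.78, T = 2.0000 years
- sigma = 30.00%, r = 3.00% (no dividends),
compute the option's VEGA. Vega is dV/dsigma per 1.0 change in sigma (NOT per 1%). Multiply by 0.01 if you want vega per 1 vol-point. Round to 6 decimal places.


d1 = 0.0040336235; d2 = -0.4202304453
phi(d1) = 0.3989390350; exp(-qT) = 1.0000000000; exp(-rT) = 0.9417645336
Vega = S * exp(-qT) * phi(d1) * sqrt(T) = 102.4100 * 1.0000000000 * 0.3989390350 * 1.4142135624 = 57.778185

Answer: Vega = 57.778185


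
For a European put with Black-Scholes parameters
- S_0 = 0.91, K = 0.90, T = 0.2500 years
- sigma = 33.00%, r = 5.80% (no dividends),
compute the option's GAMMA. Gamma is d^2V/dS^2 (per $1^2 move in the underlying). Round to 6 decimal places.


d1 = 0.2373474920; d2 = 0.0723474920
phi(d1) = 0.3878620867; exp(-qT) = 1.0000000000; exp(-rT) = 0.9856046187
Gamma = exp(-qT) * phi(d1) / (S * sigma * sqrt(T)) = 1.0000000000 * 0.3878620867 / (0.9100 * 0.3300 * 0.5000000000) = 2.583164

Answer: Gamma = 2.583164


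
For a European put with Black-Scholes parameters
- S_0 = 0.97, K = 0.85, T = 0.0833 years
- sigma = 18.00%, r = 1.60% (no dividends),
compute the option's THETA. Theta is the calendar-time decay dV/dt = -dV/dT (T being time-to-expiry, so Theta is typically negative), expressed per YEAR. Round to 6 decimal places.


Answer: Theta = -0.004102

Derivation:
d1 = 2.5936294306; d2 = 2.5416782998
phi(d1) = 0.0138095438; exp(-qT) = 1.0000000000; exp(-rT) = 0.9986680878
Theta = -S*exp(-qT)*phi(d1)*sigma/(2*sqrt(T)) + r*K*exp(-rT)*N(-d2) - q*S*exp(-qT)*N(-d1)
N(-d1) = 0.0047484393; N(-d2) = 0.0055160831; sqrt(T) = 0.2886173938
Term 1 = -0.9700 * 1.0000000000 * 0.0138095438 * 0.1800 / (2 * 0.2886173938) = -0.0041770635
Term 2 = 0.0160 * 0.8500 * 0.9986680878 * 0.0055160831 = 0.0000749188
Term 3 = 0 (no dividend yield, q = 0)
Theta = -0.0041770635 + (0.0000749188) + (0.0000000000) = -0.004102


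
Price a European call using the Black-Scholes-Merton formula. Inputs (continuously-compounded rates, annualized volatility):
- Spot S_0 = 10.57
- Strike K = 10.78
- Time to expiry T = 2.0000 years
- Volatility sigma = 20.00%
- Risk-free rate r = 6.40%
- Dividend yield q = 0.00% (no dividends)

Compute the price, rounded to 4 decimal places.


Answer: Price = 1.7514

Derivation:
d1 = (ln(S/K) + (r - q + 0.5*sigma^2) * T) / (sigma * sqrt(T)) = 0.52441597
d2 = d1 - sigma * sqrt(T) = 0.24157325
exp(-rT) = 0.87985338; exp(-qT) = 1.00000000
C = S_0 * exp(-qT) * N(d1) - K * exp(-rT) * N(d2)
N(d1) = 0.70000537; N(d2) = 0.59544458
C = 10.5700 * 1.00000000 * 0.70000537 - 10.7800 * 0.87985338 * 0.59544458 = 1.7514


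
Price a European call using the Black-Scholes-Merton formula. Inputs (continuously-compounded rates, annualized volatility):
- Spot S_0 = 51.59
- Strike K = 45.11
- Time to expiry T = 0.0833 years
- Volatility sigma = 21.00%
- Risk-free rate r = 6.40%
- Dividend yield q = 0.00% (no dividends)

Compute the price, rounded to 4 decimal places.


d1 = (ln(S/K) + (r - q + 0.5*sigma^2) * T) / (sigma * sqrt(T)) = 2.33282757
d2 = d1 - sigma * sqrt(T) = 2.27221792
exp(-rT) = 0.99468299; exp(-qT) = 1.00000000
C = S_0 * exp(-qT) * N(d1) - K * exp(-rT) * N(d2)
N(d1) = 0.99017140; N(d2) = 0.98846332
C = 51.5900 * 1.00000000 * 0.99017140 - 45.1100 * 0.99468299 * 0.98846332 = 6.7304

Answer: Price = 6.7304


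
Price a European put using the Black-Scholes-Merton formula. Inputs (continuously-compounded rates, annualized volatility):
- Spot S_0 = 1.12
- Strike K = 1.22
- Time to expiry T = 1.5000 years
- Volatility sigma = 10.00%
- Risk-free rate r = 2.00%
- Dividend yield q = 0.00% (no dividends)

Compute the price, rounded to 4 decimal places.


d1 = (ln(S/K) + (r - q + 0.5*sigma^2) * T) / (sigma * sqrt(T)) = -0.39209940
d2 = d1 - sigma * sqrt(T) = -0.51457389
exp(-rT) = 0.97044553; exp(-qT) = 1.00000000
P = K * exp(-rT) * N(-d2) - S_0 * exp(-qT) * N(-d1)
N(-d1) = 0.65250762; N(-d2) = 0.69657459
P = 1.2200 * 0.97044553 * 0.69657459 - 1.1200 * 1.00000000 * 0.65250762 = 0.0939

Answer: Price = 0.0939


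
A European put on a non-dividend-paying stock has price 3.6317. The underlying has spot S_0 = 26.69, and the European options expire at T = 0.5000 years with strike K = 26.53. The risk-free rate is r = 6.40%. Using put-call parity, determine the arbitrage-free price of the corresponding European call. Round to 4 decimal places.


Put-call parity: C - P = S_0 * exp(-qT) - K * exp(-rT).
S_0 * exp(-qT) = 26.6900 * 1.00000000 = 26.69000000
K * exp(-rT) = 26.5300 * 0.96850658 = 25.69447962
C = P + S*exp(-qT) - K*exp(-rT)
C = 3.6317 + 26.69000000 - 25.69447962 = 4.6272

Answer: Call price = 4.6272


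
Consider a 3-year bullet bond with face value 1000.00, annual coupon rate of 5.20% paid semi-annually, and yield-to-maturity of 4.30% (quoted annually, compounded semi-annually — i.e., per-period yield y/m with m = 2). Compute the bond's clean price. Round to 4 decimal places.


Answer: Price = 1025.0793

Derivation:
Coupon per period c = face * coupon_rate / m = 26.000000
Periods per year m = 2; per-period yield y/m = 0.021500
Number of cashflows N = 6
Cashflows (t years, CF_t, discount factor 1/(1+y/m)^(m*t), PV):
  t = 0.5000: CF_t = 26.000000, DF = 0.978953, PV = 25.452766
  t = 1.0000: CF_t = 26.000000, DF = 0.958348, PV = 24.917049
  t = 1.5000: CF_t = 26.000000, DF = 0.938177, PV = 24.392608
  t = 2.0000: CF_t = 26.000000, DF = 0.918431, PV = 23.879205
  t = 2.5000: CF_t = 26.000000, DF = 0.899100, PV = 23.376608
  t = 3.0000: CF_t = 1026.000000, DF = 0.880177, PV = 903.061100
Price P = sum_t PV_t = 1025.079335


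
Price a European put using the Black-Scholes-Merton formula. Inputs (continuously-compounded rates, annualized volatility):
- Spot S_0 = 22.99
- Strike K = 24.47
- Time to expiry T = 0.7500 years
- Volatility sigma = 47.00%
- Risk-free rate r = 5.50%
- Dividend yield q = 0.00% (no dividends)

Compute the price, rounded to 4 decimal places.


d1 = (ln(S/K) + (r - q + 0.5*sigma^2) * T) / (sigma * sqrt(T)) = 0.15158260
d2 = d1 - sigma * sqrt(T) = -0.25544934
exp(-rT) = 0.95958920; exp(-qT) = 1.00000000
P = K * exp(-rT) * N(-d2) - S_0 * exp(-qT) * N(-d1)
N(-d1) = 0.43975808; N(-d2) = 0.60081197
P = 24.4700 * 0.95958920 * 0.60081197 - 22.9900 * 1.00000000 * 0.43975808 = 3.9977

Answer: Price = 3.9977


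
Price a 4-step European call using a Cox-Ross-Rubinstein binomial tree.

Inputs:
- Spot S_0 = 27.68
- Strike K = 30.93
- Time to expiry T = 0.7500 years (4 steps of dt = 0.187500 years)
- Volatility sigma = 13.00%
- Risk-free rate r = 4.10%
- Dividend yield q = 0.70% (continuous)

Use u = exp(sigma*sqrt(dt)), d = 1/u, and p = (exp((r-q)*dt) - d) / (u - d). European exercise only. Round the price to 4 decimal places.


dt = T/N = 0.187500
u = exp(sigma*sqrt(dt)) = 1.057906; d = 1/u = 0.945263
p = (exp((r-q)*dt) - d) / (u - d) = 0.542706
Discount per step: exp(-r*dt) = 0.992342
Stock lattice S(k, i) with i counting down-moves:
  k=0: S(0,0) = 27.6800
  k=1: S(1,0) = 29.2828; S(1,1) = 26.1649
  k=2: S(2,0) = 30.9785; S(2,1) = 27.6800; S(2,2) = 24.7327
  k=3: S(3,0) = 32.7723; S(3,1) = 29.2828; S(3,2) = 26.1649; S(3,3) = 23.3789
  k=4: S(4,0) = 34.6701; S(4,1) = 30.9785; S(4,2) = 27.6800; S(4,3) = 24.7327; S(4,4) = 22.0992
Terminal payoffs V(N, i) = max(S_T - K, 0):
  V(4,0) = 3.740069; V(4,1) = 0.048501; V(4,2) = 0.000000; V(4,3) = 0.000000; V(4,4) = 0.000000
Backward induction: V(k, i) = exp(-r*dt) * [p * V(k+1, i) + (1-p) * V(k+1, i+1)].
  V(3,0) = exp(-r*dt) * [p*3.740069 + (1-p)*0.048501] = 2.036224
  V(3,1) = exp(-r*dt) * [p*0.048501 + (1-p)*0.000000] = 0.026120
  V(3,2) = exp(-r*dt) * [p*0.000000 + (1-p)*0.000000] = 0.000000
  V(3,3) = exp(-r*dt) * [p*0.000000 + (1-p)*0.000000] = 0.000000
  V(2,0) = exp(-r*dt) * [p*2.036224 + (1-p)*0.026120] = 1.108462
  V(2,1) = exp(-r*dt) * [p*0.026120 + (1-p)*0.000000] = 0.014067
  V(2,2) = exp(-r*dt) * [p*0.000000 + (1-p)*0.000000] = 0.000000
  V(1,0) = exp(-r*dt) * [p*1.108462 + (1-p)*0.014067] = 0.603346
  V(1,1) = exp(-r*dt) * [p*0.014067 + (1-p)*0.000000] = 0.007576
  V(0,0) = exp(-r*dt) * [p*0.603346 + (1-p)*0.007576] = 0.328370

Answer: Price = V(0,0) = 0.3284


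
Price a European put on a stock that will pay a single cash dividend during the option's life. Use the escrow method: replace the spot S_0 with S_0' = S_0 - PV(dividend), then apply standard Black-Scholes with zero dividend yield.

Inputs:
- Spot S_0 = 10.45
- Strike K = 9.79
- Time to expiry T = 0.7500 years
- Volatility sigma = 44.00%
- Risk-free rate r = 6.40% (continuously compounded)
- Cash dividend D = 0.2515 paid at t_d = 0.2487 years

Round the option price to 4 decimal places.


PV(D) = D * exp(-r * t_d) = 0.2515 * 0.98420920 = 0.24752861
S_0' = S_0 - PV(D) = 10.4500 - 0.24752861 = 10.20247139
d1 = (ln(S_0'/K) + (r + sigma^2/2)*T) / (sigma*sqrt(T)) = 0.42479472
d2 = d1 - sigma*sqrt(T) = 0.04374354
exp(-rT) = 0.95313379
N(-d1) = 0.33549316; N(-d2) = 0.48255442
P = K * exp(-rT) * N(-d2) - S_0' * N(-d1) = 9.7900 * 0.95313379 * 0.48255442 - 10.20247139 * 0.33549316 = 1.0799

Answer: Price = 1.0799


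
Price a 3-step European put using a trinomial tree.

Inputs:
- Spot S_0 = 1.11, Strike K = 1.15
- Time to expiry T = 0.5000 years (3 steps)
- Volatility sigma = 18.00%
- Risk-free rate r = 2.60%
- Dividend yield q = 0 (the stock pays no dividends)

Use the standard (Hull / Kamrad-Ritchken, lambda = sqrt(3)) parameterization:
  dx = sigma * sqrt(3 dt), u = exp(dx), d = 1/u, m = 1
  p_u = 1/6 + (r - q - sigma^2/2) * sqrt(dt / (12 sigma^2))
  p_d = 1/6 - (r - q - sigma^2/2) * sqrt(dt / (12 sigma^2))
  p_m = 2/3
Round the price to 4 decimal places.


Answer: Price = V(0,0) = 0.0710

Derivation:
dt = T/N = 0.166667; dx = sigma*sqrt(3*dt) = 0.127279
u = exp(dx) = 1.135734; d = 1/u = 0.880488
p_u = 0.173083, p_m = 0.666667, p_d = 0.160250
Discount per step: exp(-r*dt) = 0.995676
Stock lattice S(k, j) with j the centered position index:
  k=0: S(0,+0) = 1.1100
  k=1: S(1,-1) = 0.9773; S(1,+0) = 1.1100; S(1,+1) = 1.2607
  k=2: S(2,-2) = 0.8605; S(2,-1) = 0.9773; S(2,+0) = 1.1100; S(2,+1) = 1.2607; S(2,+2) = 1.4318
  k=3: S(3,-3) = 0.7577; S(3,-2) = 0.8605; S(3,-1) = 0.9773; S(3,+0) = 1.1100; S(3,+1) = 1.2607; S(3,+2) = 1.4318; S(3,+3) = 1.6261
Terminal payoffs V(N, j) = max(K - S_T, 0):
  V(3,-3) = 0.392307; V(3,-2) = 0.289463; V(3,-1) = 0.172659; V(3,+0) = 0.040000; V(3,+1) = 0.000000; V(3,+2) = 0.000000; V(3,+3) = 0.000000
Backward induction: V(k, j) = exp(-r*dt) * [p_u * V(k+1, j+1) + p_m * V(k+1, j) + p_d * V(k+1, j-1)]
  V(2,-2) = exp(-r*dt) * [p_u*0.172659 + p_m*0.289463 + p_d*0.392307] = 0.284491
  V(2,-1) = exp(-r*dt) * [p_u*0.040000 + p_m*0.172659 + p_d*0.289463] = 0.167687
  V(2,+0) = exp(-r*dt) * [p_u*0.000000 + p_m*0.040000 + p_d*0.172659] = 0.054100
  V(2,+1) = exp(-r*dt) * [p_u*0.000000 + p_m*0.000000 + p_d*0.040000] = 0.006382
  V(2,+2) = exp(-r*dt) * [p_u*0.000000 + p_m*0.000000 + p_d*0.000000] = 0.000000
  V(1,-1) = exp(-r*dt) * [p_u*0.054100 + p_m*0.167687 + p_d*0.284491] = 0.166024
  V(1,+0) = exp(-r*dt) * [p_u*0.006382 + p_m*0.054100 + p_d*0.167687] = 0.063767
  V(1,+1) = exp(-r*dt) * [p_u*0.000000 + p_m*0.006382 + p_d*0.054100] = 0.012869
  V(0,+0) = exp(-r*dt) * [p_u*0.012869 + p_m*0.063767 + p_d*0.166024] = 0.071035


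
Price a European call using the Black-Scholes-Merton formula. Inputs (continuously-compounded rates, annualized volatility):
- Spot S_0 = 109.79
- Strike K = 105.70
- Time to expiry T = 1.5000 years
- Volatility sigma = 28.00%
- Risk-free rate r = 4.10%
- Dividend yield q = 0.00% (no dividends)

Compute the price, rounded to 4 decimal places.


d1 = (ln(S/K) + (r - q + 0.5*sigma^2) * T) / (sigma * sqrt(T)) = 0.46150882
d2 = d1 - sigma * sqrt(T) = 0.11858026
exp(-rT) = 0.94035295; exp(-qT) = 1.00000000
C = S_0 * exp(-qT) * N(d1) - K * exp(-rT) * N(d2)
N(d1) = 0.67778320; N(d2) = 0.54719605
C = 109.7900 * 1.00000000 * 0.67778320 - 105.7000 * 0.94035295 * 0.54719605 = 20.0251

Answer: Price = 20.0251


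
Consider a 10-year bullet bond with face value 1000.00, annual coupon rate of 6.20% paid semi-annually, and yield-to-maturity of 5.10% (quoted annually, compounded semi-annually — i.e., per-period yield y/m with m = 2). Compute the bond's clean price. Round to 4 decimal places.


Coupon per period c = face * coupon_rate / m = 31.000000
Periods per year m = 2; per-period yield y/m = 0.025500
Number of cashflows N = 20
Cashflows (t years, CF_t, discount factor 1/(1+y/m)^(m*t), PV):
  t = 0.5000: CF_t = 31.000000, DF = 0.975134, PV = 30.229157
  t = 1.0000: CF_t = 31.000000, DF = 0.950886, PV = 29.477481
  t = 1.5000: CF_t = 31.000000, DF = 0.927242, PV = 28.744496
  t = 2.0000: CF_t = 31.000000, DF = 0.904185, PV = 28.029738
  t = 2.5000: CF_t = 31.000000, DF = 0.881702, PV = 27.332753
  t = 3.0000: CF_t = 31.000000, DF = 0.859777, PV = 26.653099
  t = 3.5000: CF_t = 31.000000, DF = 0.838398, PV = 25.990345
  t = 4.0000: CF_t = 31.000000, DF = 0.817551, PV = 25.344071
  t = 4.5000: CF_t = 31.000000, DF = 0.797222, PV = 24.713867
  t = 5.0000: CF_t = 31.000000, DF = 0.777398, PV = 24.099334
  t = 5.5000: CF_t = 31.000000, DF = 0.758067, PV = 23.500082
  t = 6.0000: CF_t = 31.000000, DF = 0.739217, PV = 22.915731
  t = 6.5000: CF_t = 31.000000, DF = 0.720836, PV = 22.345910
  t = 7.0000: CF_t = 31.000000, DF = 0.702912, PV = 21.790259
  t = 7.5000: CF_t = 31.000000, DF = 0.685433, PV = 21.248424
  t = 8.0000: CF_t = 31.000000, DF = 0.668389, PV = 20.720062
  t = 8.5000: CF_t = 31.000000, DF = 0.651769, PV = 20.204839
  t = 9.0000: CF_t = 31.000000, DF = 0.635562, PV = 19.702427
  t = 9.5000: CF_t = 31.000000, DF = 0.619758, PV = 19.212508
  t = 10.0000: CF_t = 1031.000000, DF = 0.604347, PV = 623.082238
Price P = sum_t PV_t = 1085.336821

Answer: Price = 1085.3368


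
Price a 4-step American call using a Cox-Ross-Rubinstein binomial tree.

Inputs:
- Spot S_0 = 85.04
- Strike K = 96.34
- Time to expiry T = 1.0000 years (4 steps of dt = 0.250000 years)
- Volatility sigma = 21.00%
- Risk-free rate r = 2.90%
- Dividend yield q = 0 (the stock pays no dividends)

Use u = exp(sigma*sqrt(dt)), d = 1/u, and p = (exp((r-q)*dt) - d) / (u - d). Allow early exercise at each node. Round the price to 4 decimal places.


Answer: Price = V(0,0) = 4.2980

Derivation:
dt = T/N = 0.250000
u = exp(sigma*sqrt(dt)) = 1.110711; d = 1/u = 0.900325
p = (exp((r-q)*dt) - d) / (u - d) = 0.508360
Discount per step: exp(-r*dt) = 0.992776
Stock lattice S(k, i) with i counting down-moves:
  k=0: S(0,0) = 85.0400
  k=1: S(1,0) = 94.4548; S(1,1) = 76.5636
  k=2: S(2,0) = 104.9120; S(2,1) = 85.0400; S(2,2) = 68.9321
  k=3: S(3,0) = 116.5269; S(3,1) = 94.4548; S(3,2) = 76.5636; S(3,3) = 62.0612
  k=4: S(4,0) = 129.4276; S(4,1) = 104.9120; S(4,2) = 85.0400; S(4,3) = 68.9321; S(4,4) = 55.8753
Terminal payoffs V(N, i) = max(S_T - K, 0):
  V(4,0) = 33.087611; V(4,1) = 8.571982; V(4,2) = 0.000000; V(4,3) = 0.000000; V(4,4) = 0.000000
Backward induction: V(k, i) = exp(-r*dt) * [p * V(k+1, i) + (1-p) * V(k+1, i+1)]; then take max(V_cont, immediate exercise) for American.
  V(3,0) = exp(-r*dt) * [p*33.087611 + (1-p)*8.571982] = 20.882791; exercise = 20.186852; V(3,0) = max -> 20.882791
  V(3,1) = exp(-r*dt) * [p*8.571982 + (1-p)*0.000000] = 4.326172; exercise = 0.000000; V(3,1) = max -> 4.326172
  V(3,2) = exp(-r*dt) * [p*0.000000 + (1-p)*0.000000] = 0.000000; exercise = 0.000000; V(3,2) = max -> 0.000000
  V(3,3) = exp(-r*dt) * [p*0.000000 + (1-p)*0.000000] = 0.000000; exercise = 0.000000; V(3,3) = max -> 0.000000
  V(2,0) = exp(-r*dt) * [p*20.882791 + (1-p)*4.326172] = 12.650839; exercise = 8.571982; V(2,0) = max -> 12.650839
  V(2,1) = exp(-r*dt) * [p*4.326172 + (1-p)*0.000000] = 2.183365; exercise = 0.000000; V(2,1) = max -> 2.183365
  V(2,2) = exp(-r*dt) * [p*0.000000 + (1-p)*0.000000] = 0.000000; exercise = 0.000000; V(2,2) = max -> 0.000000
  V(1,0) = exp(-r*dt) * [p*12.650839 + (1-p)*2.183365] = 7.450396; exercise = 0.000000; V(1,0) = max -> 7.450396
  V(1,1) = exp(-r*dt) * [p*2.183365 + (1-p)*0.000000] = 1.101917; exercise = 0.000000; V(1,1) = max -> 1.101917
  V(0,0) = exp(-r*dt) * [p*7.450396 + (1-p)*1.101917] = 4.297955; exercise = 0.000000; V(0,0) = max -> 4.297955


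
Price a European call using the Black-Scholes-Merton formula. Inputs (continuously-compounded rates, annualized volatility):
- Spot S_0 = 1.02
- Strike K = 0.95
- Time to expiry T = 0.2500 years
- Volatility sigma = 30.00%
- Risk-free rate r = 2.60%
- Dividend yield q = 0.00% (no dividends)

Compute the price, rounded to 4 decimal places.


Answer: Price = 0.1044

Derivation:
d1 = (ln(S/K) + (r - q + 0.5*sigma^2) * T) / (sigma * sqrt(T)) = 0.59230614
d2 = d1 - sigma * sqrt(T) = 0.44230614
exp(-rT) = 0.99352108; exp(-qT) = 1.00000000
C = S_0 * exp(-qT) * N(d1) - K * exp(-rT) * N(d2)
N(d1) = 0.72317720; N(d2) = 0.67086616
C = 1.0200 * 1.00000000 * 0.72317720 - 0.9500 * 0.99352108 * 0.67086616 = 0.1044


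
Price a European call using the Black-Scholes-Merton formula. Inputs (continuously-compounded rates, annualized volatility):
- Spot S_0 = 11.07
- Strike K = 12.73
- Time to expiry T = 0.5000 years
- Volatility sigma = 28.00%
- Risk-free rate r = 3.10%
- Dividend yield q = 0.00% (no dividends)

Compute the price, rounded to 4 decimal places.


d1 = (ln(S/K) + (r - q + 0.5*sigma^2) * T) / (sigma * sqrt(T)) = -0.52842426
d2 = d1 - sigma * sqrt(T) = -0.72641416
exp(-rT) = 0.98461951; exp(-qT) = 1.00000000
C = S_0 * exp(-qT) * N(d1) - K * exp(-rT) * N(d2)
N(d1) = 0.29860245; N(d2) = 0.23379246
C = 11.0700 * 1.00000000 * 0.29860245 - 12.7300 * 0.98461951 * 0.23379246 = 0.3751

Answer: Price = 0.3751


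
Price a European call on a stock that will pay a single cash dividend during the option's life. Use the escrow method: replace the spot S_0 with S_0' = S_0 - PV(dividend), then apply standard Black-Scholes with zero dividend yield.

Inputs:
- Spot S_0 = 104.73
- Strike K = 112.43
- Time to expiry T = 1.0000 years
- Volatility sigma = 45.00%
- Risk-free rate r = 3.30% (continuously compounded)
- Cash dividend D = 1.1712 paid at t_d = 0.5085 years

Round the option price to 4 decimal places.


Answer: Price = 16.4111

Derivation:
PV(D) = D * exp(-r * t_d) = 1.1712 * 0.98335951 = 1.15171066
S_0' = S_0 - PV(D) = 104.7300 - 1.15171066 = 103.57828934
d1 = (ln(S_0'/K) + (r + sigma^2/2)*T) / (sigma*sqrt(T)) = 0.11610431
d2 = d1 - sigma*sqrt(T) = -0.33389569
exp(-rT) = 0.96753856
N(d1) = 0.54621506; N(d2) = 0.36922914
C = S_0' * N(d1) - K * exp(-rT) * N(d2) = 103.57828934 * 0.54621506 - 112.4300 * 0.96753856 * 0.36922914 = 16.4111


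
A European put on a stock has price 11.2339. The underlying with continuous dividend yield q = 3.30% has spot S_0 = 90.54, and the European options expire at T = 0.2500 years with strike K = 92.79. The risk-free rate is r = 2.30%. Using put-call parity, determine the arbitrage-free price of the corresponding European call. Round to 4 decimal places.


Answer: Call price = 8.7720

Derivation:
Put-call parity: C - P = S_0 * exp(-qT) - K * exp(-rT).
S_0 * exp(-qT) = 90.5400 * 0.99178394 = 89.79611773
K * exp(-rT) = 92.7900 * 0.99426650 = 92.25798850
C = P + S*exp(-qT) - K*exp(-rT)
C = 11.2339 + 89.79611773 - 92.25798850 = 8.7720


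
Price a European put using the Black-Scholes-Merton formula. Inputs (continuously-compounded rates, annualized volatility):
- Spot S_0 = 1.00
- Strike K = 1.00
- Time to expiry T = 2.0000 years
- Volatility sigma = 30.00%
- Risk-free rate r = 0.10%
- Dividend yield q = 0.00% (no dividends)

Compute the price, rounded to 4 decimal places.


Answer: Price = 0.1668

Derivation:
d1 = (ln(S/K) + (r - q + 0.5*sigma^2) * T) / (sigma * sqrt(T)) = 0.21684608
d2 = d1 - sigma * sqrt(T) = -0.20741799
exp(-rT) = 0.99800200; exp(-qT) = 1.00000000
P = K * exp(-rT) * N(-d2) - S_0 * exp(-qT) * N(-d1)
N(-d1) = 0.41416415; N(-d2) = 0.58215828
P = 1.0000 * 0.99800200 * 0.58215828 - 1.0000 * 1.00000000 * 0.41416415 = 0.1668


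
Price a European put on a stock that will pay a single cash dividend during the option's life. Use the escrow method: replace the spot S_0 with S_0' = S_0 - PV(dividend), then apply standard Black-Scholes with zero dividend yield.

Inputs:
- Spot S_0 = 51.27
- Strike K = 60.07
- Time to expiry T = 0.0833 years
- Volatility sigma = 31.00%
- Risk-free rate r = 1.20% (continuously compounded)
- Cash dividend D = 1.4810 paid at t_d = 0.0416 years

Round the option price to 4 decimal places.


PV(D) = D * exp(-r * t_d) = 1.4810 * 0.99950092 = 1.48026087
S_0' = S_0 - PV(D) = 51.2700 - 1.48026087 = 49.78973913
d1 = (ln(S_0'/K) + (r + sigma^2/2)*T) / (sigma*sqrt(T)) = -2.04198748
d2 = d1 - sigma*sqrt(T) = -2.13145887
exp(-rT) = 0.99900090
N(-d1) = 0.97942361; N(-d2) = 0.98347432
P = K * exp(-rT) * N(-d2) - S_0' * N(-d1) = 60.0700 * 0.99900090 * 0.98347432 - 49.78973913 * 0.97942361 = 10.2530

Answer: Price = 10.2530


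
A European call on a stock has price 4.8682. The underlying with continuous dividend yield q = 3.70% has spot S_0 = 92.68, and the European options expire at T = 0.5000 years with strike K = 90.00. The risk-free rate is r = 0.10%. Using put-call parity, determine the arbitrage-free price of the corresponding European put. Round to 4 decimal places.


Put-call parity: C - P = S_0 * exp(-qT) - K * exp(-rT).
S_0 * exp(-qT) = 92.6800 * 0.98167007 = 90.98118251
K * exp(-rT) = 90.0000 * 0.99950012 = 89.95501125
P = C - S*exp(-qT) + K*exp(-rT)
P = 4.8682 - 90.98118251 + 89.95501125 = 3.8420

Answer: Put price = 3.8420


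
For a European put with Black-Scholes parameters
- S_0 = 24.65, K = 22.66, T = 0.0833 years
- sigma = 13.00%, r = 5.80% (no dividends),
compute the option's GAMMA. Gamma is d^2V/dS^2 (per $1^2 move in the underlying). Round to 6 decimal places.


d1 = 2.3909996102; d2 = 2.3534793490
phi(d1) = 0.0228826087; exp(-qT) = 1.0000000000; exp(-rT) = 0.9951802524
Gamma = exp(-qT) * phi(d1) / (S * sigma * sqrt(T)) = 1.0000000000 * 0.0228826087 / (24.6500 * 0.1300 * 0.2886173938) = 0.024741

Answer: Gamma = 0.024741


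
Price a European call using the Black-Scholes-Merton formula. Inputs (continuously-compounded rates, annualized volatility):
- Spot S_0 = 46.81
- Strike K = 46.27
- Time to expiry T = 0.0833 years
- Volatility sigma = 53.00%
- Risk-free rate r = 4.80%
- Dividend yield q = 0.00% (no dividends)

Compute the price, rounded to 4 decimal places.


Answer: Price = 3.2087

Derivation:
d1 = (ln(S/K) + (r - q + 0.5*sigma^2) * T) / (sigma * sqrt(T)) = 0.17847574
d2 = d1 - sigma * sqrt(T) = 0.02550852
exp(-rT) = 0.99600958; exp(-qT) = 1.00000000
C = S_0 * exp(-qT) * N(d1) - K * exp(-rT) * N(d2)
N(d1) = 0.57082531; N(d2) = 0.51017532
C = 46.8100 * 1.00000000 * 0.57082531 - 46.2700 * 0.99600958 * 0.51017532 = 3.2087
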